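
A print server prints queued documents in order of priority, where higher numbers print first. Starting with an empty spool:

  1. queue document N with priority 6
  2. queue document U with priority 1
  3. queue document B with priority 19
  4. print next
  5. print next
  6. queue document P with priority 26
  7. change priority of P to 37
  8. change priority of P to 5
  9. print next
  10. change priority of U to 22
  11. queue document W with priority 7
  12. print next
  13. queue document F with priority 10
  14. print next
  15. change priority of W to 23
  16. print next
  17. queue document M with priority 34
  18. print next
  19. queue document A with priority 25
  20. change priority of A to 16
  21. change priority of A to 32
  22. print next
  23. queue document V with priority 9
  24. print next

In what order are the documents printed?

[B, N, P, U, F, W, M, A, V]

add N (priority 6) → {N:6}
add U (priority 1) → {N:6, U:1}
add B (priority 19) → {B:19, N:6, U:1}
print next → B; now {N:6, U:1}
print next → N; now {U:1}
add P (priority 26) → {P:26, U:1}
update P to priority 37 → {P:37, U:1}
update P to priority 5 → {P:5, U:1}
print next → P; now {U:1}
update U to priority 22 → {U:22}
add W (priority 7) → {U:22, W:7}
print next → U; now {W:7}
add F (priority 10) → {F:10, W:7}
print next → F; now {W:7}
update W to priority 23 → {W:23}
print next → W; now {}
add M (priority 34) → {M:34}
print next → M; now {}
add A (priority 25) → {A:25}
update A to priority 16 → {A:16}
update A to priority 32 → {A:32}
print next → A; now {}
add V (priority 9) → {V:9}
print next → V; now {}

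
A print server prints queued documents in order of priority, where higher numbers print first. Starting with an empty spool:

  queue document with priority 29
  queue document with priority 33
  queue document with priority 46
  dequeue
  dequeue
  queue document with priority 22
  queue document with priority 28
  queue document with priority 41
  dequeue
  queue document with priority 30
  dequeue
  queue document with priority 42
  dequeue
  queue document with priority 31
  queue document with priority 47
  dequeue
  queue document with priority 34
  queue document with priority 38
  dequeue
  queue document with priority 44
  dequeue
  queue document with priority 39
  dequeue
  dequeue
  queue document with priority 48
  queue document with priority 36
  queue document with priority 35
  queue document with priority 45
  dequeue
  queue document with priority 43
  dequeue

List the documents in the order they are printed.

46, 33, 41, 30, 42, 47, 38, 44, 39, 34, 48, 45

insert 29 → {29}
insert 33 → {33, 29}
insert 46 → {46, 33, 29}
dequeue → 46; now {33, 29}
dequeue → 33; now {29}
insert 22 → {29, 22}
insert 28 → {29, 28, 22}
insert 41 → {41, 29, 28, 22}
dequeue → 41; now {29, 28, 22}
insert 30 → {30, 29, 28, 22}
dequeue → 30; now {29, 28, 22}
insert 42 → {42, 29, 28, 22}
dequeue → 42; now {29, 28, 22}
insert 31 → {31, 29, 28, 22}
insert 47 → {47, 31, 29, 28, 22}
dequeue → 47; now {31, 29, 28, 22}
insert 34 → {34, 31, 29, 28, 22}
insert 38 → {38, 34, 31, 29, 28, 22}
dequeue → 38; now {34, 31, 29, 28, 22}
insert 44 → {44, 34, 31, 29, 28, 22}
dequeue → 44; now {34, 31, 29, 28, 22}
insert 39 → {39, 34, 31, 29, 28, 22}
dequeue → 39; now {34, 31, 29, 28, 22}
dequeue → 34; now {31, 29, 28, 22}
insert 48 → {48, 31, 29, 28, 22}
insert 36 → {48, 36, 31, 29, 28, 22}
insert 35 → {48, 36, 35, 31, 29, 28, 22}
insert 45 → {48, 45, 36, 35, 31, 29, 28, 22}
dequeue → 48; now {45, 36, 35, 31, 29, 28, 22}
insert 43 → {45, 43, 36, 35, 31, 29, 28, 22}
dequeue → 45; now {43, 36, 35, 31, 29, 28, 22}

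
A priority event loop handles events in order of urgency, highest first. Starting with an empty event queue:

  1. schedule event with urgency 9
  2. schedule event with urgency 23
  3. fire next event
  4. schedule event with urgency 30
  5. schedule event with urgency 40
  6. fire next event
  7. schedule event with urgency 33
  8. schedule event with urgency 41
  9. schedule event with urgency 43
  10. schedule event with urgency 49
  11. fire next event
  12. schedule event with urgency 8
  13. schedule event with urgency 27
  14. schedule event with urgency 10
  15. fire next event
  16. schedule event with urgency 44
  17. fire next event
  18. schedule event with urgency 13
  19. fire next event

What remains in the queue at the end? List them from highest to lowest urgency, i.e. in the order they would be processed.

insert 9 → {9}
insert 23 → {23, 9}
fire next event → 23; now {9}
insert 30 → {30, 9}
insert 40 → {40, 30, 9}
fire next event → 40; now {30, 9}
insert 33 → {33, 30, 9}
insert 41 → {41, 33, 30, 9}
insert 43 → {43, 41, 33, 30, 9}
insert 49 → {49, 43, 41, 33, 30, 9}
fire next event → 49; now {43, 41, 33, 30, 9}
insert 8 → {43, 41, 33, 30, 9, 8}
insert 27 → {43, 41, 33, 30, 27, 9, 8}
insert 10 → {43, 41, 33, 30, 27, 10, 9, 8}
fire next event → 43; now {41, 33, 30, 27, 10, 9, 8}
insert 44 → {44, 41, 33, 30, 27, 10, 9, 8}
fire next event → 44; now {41, 33, 30, 27, 10, 9, 8}
insert 13 → {41, 33, 30, 27, 13, 10, 9, 8}
fire next event → 41; now {33, 30, 27, 13, 10, 9, 8}

33, 30, 27, 13, 10, 9, 8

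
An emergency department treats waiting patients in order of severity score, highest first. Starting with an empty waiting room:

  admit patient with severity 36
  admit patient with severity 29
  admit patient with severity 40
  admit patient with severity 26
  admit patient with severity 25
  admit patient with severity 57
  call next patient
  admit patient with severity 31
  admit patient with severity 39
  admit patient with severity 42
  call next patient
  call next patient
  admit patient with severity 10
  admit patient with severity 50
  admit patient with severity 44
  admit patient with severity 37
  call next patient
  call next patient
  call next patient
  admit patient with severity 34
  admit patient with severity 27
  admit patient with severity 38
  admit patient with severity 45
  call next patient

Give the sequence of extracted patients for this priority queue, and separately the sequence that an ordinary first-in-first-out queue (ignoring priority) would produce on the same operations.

priority queue: 57 → 42 → 40 → 50 → 44 → 39 → 45; FIFO queue: [36, 29, 40, 26, 25, 57, 31]

insert 36 → {36}
insert 29 → {36, 29}
insert 40 → {40, 36, 29}
insert 26 → {40, 36, 29, 26}
insert 25 → {40, 36, 29, 26, 25}
insert 57 → {57, 40, 36, 29, 26, 25}
call next patient → 57; now {40, 36, 29, 26, 25}
insert 31 → {40, 36, 31, 29, 26, 25}
insert 39 → {40, 39, 36, 31, 29, 26, 25}
insert 42 → {42, 40, 39, 36, 31, 29, 26, 25}
call next patient → 42; now {40, 39, 36, 31, 29, 26, 25}
call next patient → 40; now {39, 36, 31, 29, 26, 25}
insert 10 → {39, 36, 31, 29, 26, 25, 10}
insert 50 → {50, 39, 36, 31, 29, 26, 25, 10}
insert 44 → {50, 44, 39, 36, 31, 29, 26, 25, 10}
insert 37 → {50, 44, 39, 37, 36, 31, 29, 26, 25, 10}
call next patient → 50; now {44, 39, 37, 36, 31, 29, 26, 25, 10}
call next patient → 44; now {39, 37, 36, 31, 29, 26, 25, 10}
call next patient → 39; now {37, 36, 31, 29, 26, 25, 10}
insert 34 → {37, 36, 34, 31, 29, 26, 25, 10}
insert 27 → {37, 36, 34, 31, 29, 27, 26, 25, 10}
insert 38 → {38, 37, 36, 34, 31, 29, 27, 26, 25, 10}
insert 45 → {45, 38, 37, 36, 34, 31, 29, 27, 26, 25, 10}
call next patient → 45; now {38, 37, 36, 34, 31, 29, 27, 26, 25, 10}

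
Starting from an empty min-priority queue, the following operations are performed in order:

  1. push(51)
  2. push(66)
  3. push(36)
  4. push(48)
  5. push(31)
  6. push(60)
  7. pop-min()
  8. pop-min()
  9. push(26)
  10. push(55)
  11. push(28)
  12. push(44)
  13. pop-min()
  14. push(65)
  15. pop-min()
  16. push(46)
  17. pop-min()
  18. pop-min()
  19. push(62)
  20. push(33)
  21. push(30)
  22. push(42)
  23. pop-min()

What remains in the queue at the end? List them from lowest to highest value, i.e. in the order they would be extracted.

33, 42, 48, 51, 55, 60, 62, 65, 66

insert 51 → {51}
insert 66 → {51, 66}
insert 36 → {36, 51, 66}
insert 48 → {36, 48, 51, 66}
insert 31 → {31, 36, 48, 51, 66}
insert 60 → {31, 36, 48, 51, 60, 66}
pop-min → 31; now {36, 48, 51, 60, 66}
pop-min → 36; now {48, 51, 60, 66}
insert 26 → {26, 48, 51, 60, 66}
insert 55 → {26, 48, 51, 55, 60, 66}
insert 28 → {26, 28, 48, 51, 55, 60, 66}
insert 44 → {26, 28, 44, 48, 51, 55, 60, 66}
pop-min → 26; now {28, 44, 48, 51, 55, 60, 66}
insert 65 → {28, 44, 48, 51, 55, 60, 65, 66}
pop-min → 28; now {44, 48, 51, 55, 60, 65, 66}
insert 46 → {44, 46, 48, 51, 55, 60, 65, 66}
pop-min → 44; now {46, 48, 51, 55, 60, 65, 66}
pop-min → 46; now {48, 51, 55, 60, 65, 66}
insert 62 → {48, 51, 55, 60, 62, 65, 66}
insert 33 → {33, 48, 51, 55, 60, 62, 65, 66}
insert 30 → {30, 33, 48, 51, 55, 60, 62, 65, 66}
insert 42 → {30, 33, 42, 48, 51, 55, 60, 62, 65, 66}
pop-min → 30; now {33, 42, 48, 51, 55, 60, 62, 65, 66}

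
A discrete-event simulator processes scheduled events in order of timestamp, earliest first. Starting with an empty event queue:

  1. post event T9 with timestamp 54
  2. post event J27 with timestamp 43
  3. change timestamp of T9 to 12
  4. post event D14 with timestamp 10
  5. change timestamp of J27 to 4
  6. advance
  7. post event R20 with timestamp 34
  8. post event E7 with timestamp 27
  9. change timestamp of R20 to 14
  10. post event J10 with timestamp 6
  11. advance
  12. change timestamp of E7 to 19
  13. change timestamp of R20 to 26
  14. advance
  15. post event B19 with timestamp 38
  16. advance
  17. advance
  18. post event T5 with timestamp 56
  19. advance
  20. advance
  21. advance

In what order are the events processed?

add T9 (timestamp 54) → {T9:54}
add J27 (timestamp 43) → {J27:43, T9:54}
update T9 to timestamp 12 → {T9:12, J27:43}
add D14 (timestamp 10) → {D14:10, T9:12, J27:43}
update J27 to timestamp 4 → {J27:4, D14:10, T9:12}
advance → J27; now {D14:10, T9:12}
add R20 (timestamp 34) → {D14:10, T9:12, R20:34}
add E7 (timestamp 27) → {D14:10, T9:12, E7:27, R20:34}
update R20 to timestamp 14 → {D14:10, T9:12, R20:14, E7:27}
add J10 (timestamp 6) → {J10:6, D14:10, T9:12, R20:14, E7:27}
advance → J10; now {D14:10, T9:12, R20:14, E7:27}
update E7 to timestamp 19 → {D14:10, T9:12, R20:14, E7:19}
update R20 to timestamp 26 → {D14:10, T9:12, E7:19, R20:26}
advance → D14; now {T9:12, E7:19, R20:26}
add B19 (timestamp 38) → {T9:12, E7:19, R20:26, B19:38}
advance → T9; now {E7:19, R20:26, B19:38}
advance → E7; now {R20:26, B19:38}
add T5 (timestamp 56) → {R20:26, B19:38, T5:56}
advance → R20; now {B19:38, T5:56}
advance → B19; now {T5:56}
advance → T5; now {}

J27 → J10 → D14 → T9 → E7 → R20 → B19 → T5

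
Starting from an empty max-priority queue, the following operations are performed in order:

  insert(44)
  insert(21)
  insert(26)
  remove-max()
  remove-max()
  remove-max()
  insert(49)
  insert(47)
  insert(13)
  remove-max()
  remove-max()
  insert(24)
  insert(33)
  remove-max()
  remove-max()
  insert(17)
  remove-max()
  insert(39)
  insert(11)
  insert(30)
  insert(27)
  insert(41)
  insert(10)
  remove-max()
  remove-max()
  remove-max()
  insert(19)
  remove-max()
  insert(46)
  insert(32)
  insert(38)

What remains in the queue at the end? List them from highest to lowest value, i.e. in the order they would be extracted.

46 → 38 → 32 → 19 → 13 → 11 → 10

insert 44 → {44}
insert 21 → {44, 21}
insert 26 → {44, 26, 21}
remove-max → 44; now {26, 21}
remove-max → 26; now {21}
remove-max → 21; now {}
insert 49 → {49}
insert 47 → {49, 47}
insert 13 → {49, 47, 13}
remove-max → 49; now {47, 13}
remove-max → 47; now {13}
insert 24 → {24, 13}
insert 33 → {33, 24, 13}
remove-max → 33; now {24, 13}
remove-max → 24; now {13}
insert 17 → {17, 13}
remove-max → 17; now {13}
insert 39 → {39, 13}
insert 11 → {39, 13, 11}
insert 30 → {39, 30, 13, 11}
insert 27 → {39, 30, 27, 13, 11}
insert 41 → {41, 39, 30, 27, 13, 11}
insert 10 → {41, 39, 30, 27, 13, 11, 10}
remove-max → 41; now {39, 30, 27, 13, 11, 10}
remove-max → 39; now {30, 27, 13, 11, 10}
remove-max → 30; now {27, 13, 11, 10}
insert 19 → {27, 19, 13, 11, 10}
remove-max → 27; now {19, 13, 11, 10}
insert 46 → {46, 19, 13, 11, 10}
insert 32 → {46, 32, 19, 13, 11, 10}
insert 38 → {46, 38, 32, 19, 13, 11, 10}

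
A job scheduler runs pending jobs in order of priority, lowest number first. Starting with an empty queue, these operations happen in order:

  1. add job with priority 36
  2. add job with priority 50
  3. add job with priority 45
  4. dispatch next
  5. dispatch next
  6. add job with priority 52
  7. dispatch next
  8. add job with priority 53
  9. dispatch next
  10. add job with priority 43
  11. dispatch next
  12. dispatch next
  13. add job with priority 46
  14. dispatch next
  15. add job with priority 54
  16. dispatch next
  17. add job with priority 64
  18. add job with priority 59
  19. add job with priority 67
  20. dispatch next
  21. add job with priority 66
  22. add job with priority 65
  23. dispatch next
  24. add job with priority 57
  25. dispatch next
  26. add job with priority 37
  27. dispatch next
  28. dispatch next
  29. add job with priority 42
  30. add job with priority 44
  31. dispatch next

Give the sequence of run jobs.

36 → 45 → 50 → 52 → 43 → 53 → 46 → 54 → 59 → 64 → 57 → 37 → 65 → 42

insert 36 → {36}
insert 50 → {36, 50}
insert 45 → {36, 45, 50}
dispatch next → 36; now {45, 50}
dispatch next → 45; now {50}
insert 52 → {50, 52}
dispatch next → 50; now {52}
insert 53 → {52, 53}
dispatch next → 52; now {53}
insert 43 → {43, 53}
dispatch next → 43; now {53}
dispatch next → 53; now {}
insert 46 → {46}
dispatch next → 46; now {}
insert 54 → {54}
dispatch next → 54; now {}
insert 64 → {64}
insert 59 → {59, 64}
insert 67 → {59, 64, 67}
dispatch next → 59; now {64, 67}
insert 66 → {64, 66, 67}
insert 65 → {64, 65, 66, 67}
dispatch next → 64; now {65, 66, 67}
insert 57 → {57, 65, 66, 67}
dispatch next → 57; now {65, 66, 67}
insert 37 → {37, 65, 66, 67}
dispatch next → 37; now {65, 66, 67}
dispatch next → 65; now {66, 67}
insert 42 → {42, 66, 67}
insert 44 → {42, 44, 66, 67}
dispatch next → 42; now {44, 66, 67}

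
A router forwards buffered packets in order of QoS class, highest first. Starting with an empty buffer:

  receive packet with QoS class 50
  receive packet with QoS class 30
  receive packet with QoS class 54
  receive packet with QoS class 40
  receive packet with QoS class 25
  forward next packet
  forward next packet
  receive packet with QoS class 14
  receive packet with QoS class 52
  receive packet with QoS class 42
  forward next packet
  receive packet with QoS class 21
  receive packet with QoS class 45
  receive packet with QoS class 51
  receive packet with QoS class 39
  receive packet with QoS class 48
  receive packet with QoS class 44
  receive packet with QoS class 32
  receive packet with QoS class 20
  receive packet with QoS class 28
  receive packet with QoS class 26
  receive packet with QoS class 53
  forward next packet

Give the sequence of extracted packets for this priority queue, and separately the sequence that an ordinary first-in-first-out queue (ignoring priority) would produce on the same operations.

priority queue: 54 → 50 → 52 → 53; FIFO queue: [50, 30, 54, 40]

insert 50 → {50}
insert 30 → {50, 30}
insert 54 → {54, 50, 30}
insert 40 → {54, 50, 40, 30}
insert 25 → {54, 50, 40, 30, 25}
forward next packet → 54; now {50, 40, 30, 25}
forward next packet → 50; now {40, 30, 25}
insert 14 → {40, 30, 25, 14}
insert 52 → {52, 40, 30, 25, 14}
insert 42 → {52, 42, 40, 30, 25, 14}
forward next packet → 52; now {42, 40, 30, 25, 14}
insert 21 → {42, 40, 30, 25, 21, 14}
insert 45 → {45, 42, 40, 30, 25, 21, 14}
insert 51 → {51, 45, 42, 40, 30, 25, 21, 14}
insert 39 → {51, 45, 42, 40, 39, 30, 25, 21, 14}
insert 48 → {51, 48, 45, 42, 40, 39, 30, 25, 21, 14}
insert 44 → {51, 48, 45, 44, 42, 40, 39, 30, 25, 21, 14}
insert 32 → {51, 48, 45, 44, 42, 40, 39, 32, 30, 25, 21, 14}
insert 20 → {51, 48, 45, 44, 42, 40, 39, 32, 30, 25, 21, 20, 14}
insert 28 → {51, 48, 45, 44, 42, 40, 39, 32, 30, 28, 25, 21, 20, 14}
insert 26 → {51, 48, 45, 44, 42, 40, 39, 32, 30, 28, 26, 25, 21, 20, 14}
insert 53 → {53, 51, 48, 45, 44, 42, 40, 39, 32, 30, 28, 26, 25, 21, 20, 14}
forward next packet → 53; now {51, 48, 45, 44, 42, 40, 39, 32, 30, 28, 26, 25, 21, 20, 14}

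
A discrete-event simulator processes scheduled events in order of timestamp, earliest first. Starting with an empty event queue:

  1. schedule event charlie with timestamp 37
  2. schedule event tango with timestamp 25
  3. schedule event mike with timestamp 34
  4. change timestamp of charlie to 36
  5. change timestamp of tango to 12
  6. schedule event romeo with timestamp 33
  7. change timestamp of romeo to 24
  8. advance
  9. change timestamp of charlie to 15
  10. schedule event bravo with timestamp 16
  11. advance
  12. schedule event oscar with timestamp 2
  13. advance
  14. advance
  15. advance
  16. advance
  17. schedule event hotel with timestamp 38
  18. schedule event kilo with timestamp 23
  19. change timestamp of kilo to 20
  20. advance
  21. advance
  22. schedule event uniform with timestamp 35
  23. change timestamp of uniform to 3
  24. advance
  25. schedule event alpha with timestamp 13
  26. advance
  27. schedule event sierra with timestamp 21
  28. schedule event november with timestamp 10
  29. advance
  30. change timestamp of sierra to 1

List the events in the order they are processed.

tango, charlie, oscar, bravo, romeo, mike, kilo, hotel, uniform, alpha, november

add charlie (timestamp 37) → {charlie:37}
add tango (timestamp 25) → {tango:25, charlie:37}
add mike (timestamp 34) → {tango:25, mike:34, charlie:37}
update charlie to timestamp 36 → {tango:25, mike:34, charlie:36}
update tango to timestamp 12 → {tango:12, mike:34, charlie:36}
add romeo (timestamp 33) → {tango:12, romeo:33, mike:34, charlie:36}
update romeo to timestamp 24 → {tango:12, romeo:24, mike:34, charlie:36}
advance → tango; now {romeo:24, mike:34, charlie:36}
update charlie to timestamp 15 → {charlie:15, romeo:24, mike:34}
add bravo (timestamp 16) → {charlie:15, bravo:16, romeo:24, mike:34}
advance → charlie; now {bravo:16, romeo:24, mike:34}
add oscar (timestamp 2) → {oscar:2, bravo:16, romeo:24, mike:34}
advance → oscar; now {bravo:16, romeo:24, mike:34}
advance → bravo; now {romeo:24, mike:34}
advance → romeo; now {mike:34}
advance → mike; now {}
add hotel (timestamp 38) → {hotel:38}
add kilo (timestamp 23) → {kilo:23, hotel:38}
update kilo to timestamp 20 → {kilo:20, hotel:38}
advance → kilo; now {hotel:38}
advance → hotel; now {}
add uniform (timestamp 35) → {uniform:35}
update uniform to timestamp 3 → {uniform:3}
advance → uniform; now {}
add alpha (timestamp 13) → {alpha:13}
advance → alpha; now {}
add sierra (timestamp 21) → {sierra:21}
add november (timestamp 10) → {november:10, sierra:21}
advance → november; now {sierra:21}
update sierra to timestamp 1 → {sierra:1}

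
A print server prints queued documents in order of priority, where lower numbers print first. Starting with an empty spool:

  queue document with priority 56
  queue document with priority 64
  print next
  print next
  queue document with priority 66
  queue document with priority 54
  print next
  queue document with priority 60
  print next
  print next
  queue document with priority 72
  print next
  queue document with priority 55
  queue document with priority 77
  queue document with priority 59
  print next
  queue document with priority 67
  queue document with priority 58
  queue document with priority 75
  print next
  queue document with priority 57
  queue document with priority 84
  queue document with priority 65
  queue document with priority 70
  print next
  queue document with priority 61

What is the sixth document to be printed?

72

insert 56 → {56}
insert 64 → {56, 64}
print next → 56; now {64}
print next → 64; now {}
insert 66 → {66}
insert 54 → {54, 66}
print next → 54; now {66}
insert 60 → {60, 66}
print next → 60; now {66}
print next → 66; now {}
insert 72 → {72}
print next → 72; now {}
insert 55 → {55}
insert 77 → {55, 77}
insert 59 → {55, 59, 77}
print next → 55; now {59, 77}
insert 67 → {59, 67, 77}
insert 58 → {58, 59, 67, 77}
insert 75 → {58, 59, 67, 75, 77}
print next → 58; now {59, 67, 75, 77}
insert 57 → {57, 59, 67, 75, 77}
insert 84 → {57, 59, 67, 75, 77, 84}
insert 65 → {57, 59, 65, 67, 75, 77, 84}
insert 70 → {57, 59, 65, 67, 70, 75, 77, 84}
print next → 57; now {59, 65, 67, 70, 75, 77, 84}
insert 61 → {59, 61, 65, 67, 70, 75, 77, 84}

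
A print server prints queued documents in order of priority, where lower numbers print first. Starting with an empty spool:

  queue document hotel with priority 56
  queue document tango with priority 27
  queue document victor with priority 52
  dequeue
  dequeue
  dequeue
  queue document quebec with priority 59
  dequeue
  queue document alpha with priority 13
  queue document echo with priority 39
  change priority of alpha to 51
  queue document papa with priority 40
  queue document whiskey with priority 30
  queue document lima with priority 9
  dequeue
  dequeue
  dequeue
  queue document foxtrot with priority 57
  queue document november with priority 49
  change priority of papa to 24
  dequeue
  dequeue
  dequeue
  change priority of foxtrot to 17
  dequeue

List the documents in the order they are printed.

add hotel (priority 56) → {hotel:56}
add tango (priority 27) → {tango:27, hotel:56}
add victor (priority 52) → {tango:27, victor:52, hotel:56}
dequeue → tango; now {victor:52, hotel:56}
dequeue → victor; now {hotel:56}
dequeue → hotel; now {}
add quebec (priority 59) → {quebec:59}
dequeue → quebec; now {}
add alpha (priority 13) → {alpha:13}
add echo (priority 39) → {alpha:13, echo:39}
update alpha to priority 51 → {echo:39, alpha:51}
add papa (priority 40) → {echo:39, papa:40, alpha:51}
add whiskey (priority 30) → {whiskey:30, echo:39, papa:40, alpha:51}
add lima (priority 9) → {lima:9, whiskey:30, echo:39, papa:40, alpha:51}
dequeue → lima; now {whiskey:30, echo:39, papa:40, alpha:51}
dequeue → whiskey; now {echo:39, papa:40, alpha:51}
dequeue → echo; now {papa:40, alpha:51}
add foxtrot (priority 57) → {papa:40, alpha:51, foxtrot:57}
add november (priority 49) → {papa:40, november:49, alpha:51, foxtrot:57}
update papa to priority 24 → {papa:24, november:49, alpha:51, foxtrot:57}
dequeue → papa; now {november:49, alpha:51, foxtrot:57}
dequeue → november; now {alpha:51, foxtrot:57}
dequeue → alpha; now {foxtrot:57}
update foxtrot to priority 17 → {foxtrot:17}
dequeue → foxtrot; now {}

tango, victor, hotel, quebec, lima, whiskey, echo, papa, november, alpha, foxtrot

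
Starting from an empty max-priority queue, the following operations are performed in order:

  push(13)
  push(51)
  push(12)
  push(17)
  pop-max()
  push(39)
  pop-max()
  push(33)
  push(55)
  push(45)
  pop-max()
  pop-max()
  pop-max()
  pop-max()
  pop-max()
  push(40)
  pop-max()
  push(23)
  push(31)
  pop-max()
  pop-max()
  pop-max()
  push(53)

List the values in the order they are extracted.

51, 39, 55, 45, 33, 17, 13, 40, 31, 23, 12

insert 13 → {13}
insert 51 → {51, 13}
insert 12 → {51, 13, 12}
insert 17 → {51, 17, 13, 12}
pop-max → 51; now {17, 13, 12}
insert 39 → {39, 17, 13, 12}
pop-max → 39; now {17, 13, 12}
insert 33 → {33, 17, 13, 12}
insert 55 → {55, 33, 17, 13, 12}
insert 45 → {55, 45, 33, 17, 13, 12}
pop-max → 55; now {45, 33, 17, 13, 12}
pop-max → 45; now {33, 17, 13, 12}
pop-max → 33; now {17, 13, 12}
pop-max → 17; now {13, 12}
pop-max → 13; now {12}
insert 40 → {40, 12}
pop-max → 40; now {12}
insert 23 → {23, 12}
insert 31 → {31, 23, 12}
pop-max → 31; now {23, 12}
pop-max → 23; now {12}
pop-max → 12; now {}
insert 53 → {53}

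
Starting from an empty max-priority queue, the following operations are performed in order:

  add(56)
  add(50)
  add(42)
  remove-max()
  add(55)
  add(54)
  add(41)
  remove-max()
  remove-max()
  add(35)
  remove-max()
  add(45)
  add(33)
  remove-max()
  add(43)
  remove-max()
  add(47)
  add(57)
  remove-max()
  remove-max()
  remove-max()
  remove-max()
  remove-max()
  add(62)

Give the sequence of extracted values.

56 → 55 → 54 → 50 → 45 → 43 → 57 → 47 → 42 → 41 → 35

insert 56 → {56}
insert 50 → {56, 50}
insert 42 → {56, 50, 42}
remove-max → 56; now {50, 42}
insert 55 → {55, 50, 42}
insert 54 → {55, 54, 50, 42}
insert 41 → {55, 54, 50, 42, 41}
remove-max → 55; now {54, 50, 42, 41}
remove-max → 54; now {50, 42, 41}
insert 35 → {50, 42, 41, 35}
remove-max → 50; now {42, 41, 35}
insert 45 → {45, 42, 41, 35}
insert 33 → {45, 42, 41, 35, 33}
remove-max → 45; now {42, 41, 35, 33}
insert 43 → {43, 42, 41, 35, 33}
remove-max → 43; now {42, 41, 35, 33}
insert 47 → {47, 42, 41, 35, 33}
insert 57 → {57, 47, 42, 41, 35, 33}
remove-max → 57; now {47, 42, 41, 35, 33}
remove-max → 47; now {42, 41, 35, 33}
remove-max → 42; now {41, 35, 33}
remove-max → 41; now {35, 33}
remove-max → 35; now {33}
insert 62 → {62, 33}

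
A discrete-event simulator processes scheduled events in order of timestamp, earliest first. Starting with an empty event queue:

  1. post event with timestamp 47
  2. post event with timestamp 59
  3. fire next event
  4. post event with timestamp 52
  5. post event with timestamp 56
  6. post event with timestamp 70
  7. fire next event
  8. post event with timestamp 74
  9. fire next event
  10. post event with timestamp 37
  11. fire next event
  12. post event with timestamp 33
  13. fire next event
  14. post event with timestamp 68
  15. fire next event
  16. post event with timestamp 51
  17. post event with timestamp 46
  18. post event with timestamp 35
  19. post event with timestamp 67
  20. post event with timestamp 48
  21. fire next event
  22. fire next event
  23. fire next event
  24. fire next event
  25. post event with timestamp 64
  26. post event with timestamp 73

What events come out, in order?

[47, 52, 56, 37, 33, 59, 35, 46, 48, 51]

insert 47 → {47}
insert 59 → {47, 59}
fire next event → 47; now {59}
insert 52 → {52, 59}
insert 56 → {52, 56, 59}
insert 70 → {52, 56, 59, 70}
fire next event → 52; now {56, 59, 70}
insert 74 → {56, 59, 70, 74}
fire next event → 56; now {59, 70, 74}
insert 37 → {37, 59, 70, 74}
fire next event → 37; now {59, 70, 74}
insert 33 → {33, 59, 70, 74}
fire next event → 33; now {59, 70, 74}
insert 68 → {59, 68, 70, 74}
fire next event → 59; now {68, 70, 74}
insert 51 → {51, 68, 70, 74}
insert 46 → {46, 51, 68, 70, 74}
insert 35 → {35, 46, 51, 68, 70, 74}
insert 67 → {35, 46, 51, 67, 68, 70, 74}
insert 48 → {35, 46, 48, 51, 67, 68, 70, 74}
fire next event → 35; now {46, 48, 51, 67, 68, 70, 74}
fire next event → 46; now {48, 51, 67, 68, 70, 74}
fire next event → 48; now {51, 67, 68, 70, 74}
fire next event → 51; now {67, 68, 70, 74}
insert 64 → {64, 67, 68, 70, 74}
insert 73 → {64, 67, 68, 70, 73, 74}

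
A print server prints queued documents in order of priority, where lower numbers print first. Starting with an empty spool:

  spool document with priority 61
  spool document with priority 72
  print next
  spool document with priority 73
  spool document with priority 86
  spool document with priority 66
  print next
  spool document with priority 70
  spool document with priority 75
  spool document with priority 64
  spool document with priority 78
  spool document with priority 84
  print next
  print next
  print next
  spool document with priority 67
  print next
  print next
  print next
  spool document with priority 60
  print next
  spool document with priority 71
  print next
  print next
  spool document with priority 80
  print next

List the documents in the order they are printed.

insert 61 → {61}
insert 72 → {61, 72}
print next → 61; now {72}
insert 73 → {72, 73}
insert 86 → {72, 73, 86}
insert 66 → {66, 72, 73, 86}
print next → 66; now {72, 73, 86}
insert 70 → {70, 72, 73, 86}
insert 75 → {70, 72, 73, 75, 86}
insert 64 → {64, 70, 72, 73, 75, 86}
insert 78 → {64, 70, 72, 73, 75, 78, 86}
insert 84 → {64, 70, 72, 73, 75, 78, 84, 86}
print next → 64; now {70, 72, 73, 75, 78, 84, 86}
print next → 70; now {72, 73, 75, 78, 84, 86}
print next → 72; now {73, 75, 78, 84, 86}
insert 67 → {67, 73, 75, 78, 84, 86}
print next → 67; now {73, 75, 78, 84, 86}
print next → 73; now {75, 78, 84, 86}
print next → 75; now {78, 84, 86}
insert 60 → {60, 78, 84, 86}
print next → 60; now {78, 84, 86}
insert 71 → {71, 78, 84, 86}
print next → 71; now {78, 84, 86}
print next → 78; now {84, 86}
insert 80 → {80, 84, 86}
print next → 80; now {84, 86}

61 → 66 → 64 → 70 → 72 → 67 → 73 → 75 → 60 → 71 → 78 → 80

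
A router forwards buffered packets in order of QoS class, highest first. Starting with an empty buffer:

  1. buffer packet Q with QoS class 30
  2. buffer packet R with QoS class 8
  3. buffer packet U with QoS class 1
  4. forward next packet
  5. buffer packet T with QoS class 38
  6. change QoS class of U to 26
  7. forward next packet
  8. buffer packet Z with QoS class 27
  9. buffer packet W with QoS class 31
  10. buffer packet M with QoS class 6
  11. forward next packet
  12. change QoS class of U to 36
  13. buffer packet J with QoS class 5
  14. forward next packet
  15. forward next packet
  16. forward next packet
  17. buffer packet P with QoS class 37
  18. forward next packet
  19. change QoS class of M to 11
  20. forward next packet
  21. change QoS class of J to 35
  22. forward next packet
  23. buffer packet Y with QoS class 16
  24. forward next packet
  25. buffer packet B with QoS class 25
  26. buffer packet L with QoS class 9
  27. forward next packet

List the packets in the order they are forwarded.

Q, T, W, U, Z, R, P, M, J, Y, B

add Q (QoS class 30) → {Q:30}
add R (QoS class 8) → {Q:30, R:8}
add U (QoS class 1) → {Q:30, R:8, U:1}
forward next packet → Q; now {R:8, U:1}
add T (QoS class 38) → {T:38, R:8, U:1}
update U to QoS class 26 → {T:38, U:26, R:8}
forward next packet → T; now {U:26, R:8}
add Z (QoS class 27) → {Z:27, U:26, R:8}
add W (QoS class 31) → {W:31, Z:27, U:26, R:8}
add M (QoS class 6) → {W:31, Z:27, U:26, R:8, M:6}
forward next packet → W; now {Z:27, U:26, R:8, M:6}
update U to QoS class 36 → {U:36, Z:27, R:8, M:6}
add J (QoS class 5) → {U:36, Z:27, R:8, M:6, J:5}
forward next packet → U; now {Z:27, R:8, M:6, J:5}
forward next packet → Z; now {R:8, M:6, J:5}
forward next packet → R; now {M:6, J:5}
add P (QoS class 37) → {P:37, M:6, J:5}
forward next packet → P; now {M:6, J:5}
update M to QoS class 11 → {M:11, J:5}
forward next packet → M; now {J:5}
update J to QoS class 35 → {J:35}
forward next packet → J; now {}
add Y (QoS class 16) → {Y:16}
forward next packet → Y; now {}
add B (QoS class 25) → {B:25}
add L (QoS class 9) → {B:25, L:9}
forward next packet → B; now {L:9}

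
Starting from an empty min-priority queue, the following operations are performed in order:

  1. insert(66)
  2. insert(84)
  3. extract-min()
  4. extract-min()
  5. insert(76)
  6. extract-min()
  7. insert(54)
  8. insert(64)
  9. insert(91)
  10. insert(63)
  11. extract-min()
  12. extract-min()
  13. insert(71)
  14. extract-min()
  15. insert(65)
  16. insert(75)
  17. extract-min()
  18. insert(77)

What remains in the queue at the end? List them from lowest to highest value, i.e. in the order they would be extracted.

insert 66 → {66}
insert 84 → {66, 84}
extract-min → 66; now {84}
extract-min → 84; now {}
insert 76 → {76}
extract-min → 76; now {}
insert 54 → {54}
insert 64 → {54, 64}
insert 91 → {54, 64, 91}
insert 63 → {54, 63, 64, 91}
extract-min → 54; now {63, 64, 91}
extract-min → 63; now {64, 91}
insert 71 → {64, 71, 91}
extract-min → 64; now {71, 91}
insert 65 → {65, 71, 91}
insert 75 → {65, 71, 75, 91}
extract-min → 65; now {71, 75, 91}
insert 77 → {71, 75, 77, 91}

71, 75, 77, 91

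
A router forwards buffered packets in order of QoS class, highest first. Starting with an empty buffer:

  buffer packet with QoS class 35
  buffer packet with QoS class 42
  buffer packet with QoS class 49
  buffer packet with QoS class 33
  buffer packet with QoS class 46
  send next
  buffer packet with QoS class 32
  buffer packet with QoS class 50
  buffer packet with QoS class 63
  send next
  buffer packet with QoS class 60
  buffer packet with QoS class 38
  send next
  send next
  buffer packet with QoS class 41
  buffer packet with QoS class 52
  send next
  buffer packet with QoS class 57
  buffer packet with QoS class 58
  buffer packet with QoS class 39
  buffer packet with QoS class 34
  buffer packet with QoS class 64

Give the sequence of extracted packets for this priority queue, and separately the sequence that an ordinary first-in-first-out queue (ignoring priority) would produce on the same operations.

priority queue: 49, 63, 60, 50, 52; FIFO queue: 35 → 42 → 49 → 33 → 46

insert 35 → {35}
insert 42 → {42, 35}
insert 49 → {49, 42, 35}
insert 33 → {49, 42, 35, 33}
insert 46 → {49, 46, 42, 35, 33}
send next → 49; now {46, 42, 35, 33}
insert 32 → {46, 42, 35, 33, 32}
insert 50 → {50, 46, 42, 35, 33, 32}
insert 63 → {63, 50, 46, 42, 35, 33, 32}
send next → 63; now {50, 46, 42, 35, 33, 32}
insert 60 → {60, 50, 46, 42, 35, 33, 32}
insert 38 → {60, 50, 46, 42, 38, 35, 33, 32}
send next → 60; now {50, 46, 42, 38, 35, 33, 32}
send next → 50; now {46, 42, 38, 35, 33, 32}
insert 41 → {46, 42, 41, 38, 35, 33, 32}
insert 52 → {52, 46, 42, 41, 38, 35, 33, 32}
send next → 52; now {46, 42, 41, 38, 35, 33, 32}
insert 57 → {57, 46, 42, 41, 38, 35, 33, 32}
insert 58 → {58, 57, 46, 42, 41, 38, 35, 33, 32}
insert 39 → {58, 57, 46, 42, 41, 39, 38, 35, 33, 32}
insert 34 → {58, 57, 46, 42, 41, 39, 38, 35, 34, 33, 32}
insert 64 → {64, 58, 57, 46, 42, 41, 39, 38, 35, 34, 33, 32}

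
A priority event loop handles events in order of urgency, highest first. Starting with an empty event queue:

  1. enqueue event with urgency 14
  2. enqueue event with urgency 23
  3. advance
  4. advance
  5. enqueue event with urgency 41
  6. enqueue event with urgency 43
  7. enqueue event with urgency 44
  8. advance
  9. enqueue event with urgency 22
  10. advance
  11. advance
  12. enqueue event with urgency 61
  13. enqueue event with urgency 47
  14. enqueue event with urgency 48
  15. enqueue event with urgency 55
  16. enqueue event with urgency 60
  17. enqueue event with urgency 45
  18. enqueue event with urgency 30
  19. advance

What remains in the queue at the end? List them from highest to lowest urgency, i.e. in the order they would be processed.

60, 55, 48, 47, 45, 30, 22

insert 14 → {14}
insert 23 → {23, 14}
advance → 23; now {14}
advance → 14; now {}
insert 41 → {41}
insert 43 → {43, 41}
insert 44 → {44, 43, 41}
advance → 44; now {43, 41}
insert 22 → {43, 41, 22}
advance → 43; now {41, 22}
advance → 41; now {22}
insert 61 → {61, 22}
insert 47 → {61, 47, 22}
insert 48 → {61, 48, 47, 22}
insert 55 → {61, 55, 48, 47, 22}
insert 60 → {61, 60, 55, 48, 47, 22}
insert 45 → {61, 60, 55, 48, 47, 45, 22}
insert 30 → {61, 60, 55, 48, 47, 45, 30, 22}
advance → 61; now {60, 55, 48, 47, 45, 30, 22}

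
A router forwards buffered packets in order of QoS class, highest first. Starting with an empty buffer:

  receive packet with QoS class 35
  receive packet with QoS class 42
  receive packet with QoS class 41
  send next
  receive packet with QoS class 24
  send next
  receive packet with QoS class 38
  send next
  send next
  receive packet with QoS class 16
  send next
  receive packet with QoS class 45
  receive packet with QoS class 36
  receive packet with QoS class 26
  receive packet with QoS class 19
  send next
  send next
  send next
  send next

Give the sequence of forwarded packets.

42, 41, 38, 35, 24, 45, 36, 26, 19

insert 35 → {35}
insert 42 → {42, 35}
insert 41 → {42, 41, 35}
send next → 42; now {41, 35}
insert 24 → {41, 35, 24}
send next → 41; now {35, 24}
insert 38 → {38, 35, 24}
send next → 38; now {35, 24}
send next → 35; now {24}
insert 16 → {24, 16}
send next → 24; now {16}
insert 45 → {45, 16}
insert 36 → {45, 36, 16}
insert 26 → {45, 36, 26, 16}
insert 19 → {45, 36, 26, 19, 16}
send next → 45; now {36, 26, 19, 16}
send next → 36; now {26, 19, 16}
send next → 26; now {19, 16}
send next → 19; now {16}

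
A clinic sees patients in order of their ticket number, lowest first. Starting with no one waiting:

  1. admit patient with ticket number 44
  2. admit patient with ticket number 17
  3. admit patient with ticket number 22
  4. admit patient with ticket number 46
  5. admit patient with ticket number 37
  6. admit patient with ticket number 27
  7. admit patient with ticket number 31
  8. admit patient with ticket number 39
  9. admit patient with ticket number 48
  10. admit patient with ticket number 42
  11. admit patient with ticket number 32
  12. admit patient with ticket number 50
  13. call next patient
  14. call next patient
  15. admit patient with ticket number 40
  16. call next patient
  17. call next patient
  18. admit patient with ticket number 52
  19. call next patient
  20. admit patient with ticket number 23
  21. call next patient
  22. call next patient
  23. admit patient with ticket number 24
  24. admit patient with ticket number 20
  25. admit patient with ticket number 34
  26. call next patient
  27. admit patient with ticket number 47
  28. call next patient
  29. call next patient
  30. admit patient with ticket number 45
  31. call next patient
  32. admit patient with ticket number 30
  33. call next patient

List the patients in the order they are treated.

17, 22, 27, 31, 32, 23, 37, 20, 24, 34, 39, 30

insert 44 → {44}
insert 17 → {17, 44}
insert 22 → {17, 22, 44}
insert 46 → {17, 22, 44, 46}
insert 37 → {17, 22, 37, 44, 46}
insert 27 → {17, 22, 27, 37, 44, 46}
insert 31 → {17, 22, 27, 31, 37, 44, 46}
insert 39 → {17, 22, 27, 31, 37, 39, 44, 46}
insert 48 → {17, 22, 27, 31, 37, 39, 44, 46, 48}
insert 42 → {17, 22, 27, 31, 37, 39, 42, 44, 46, 48}
insert 32 → {17, 22, 27, 31, 32, 37, 39, 42, 44, 46, 48}
insert 50 → {17, 22, 27, 31, 32, 37, 39, 42, 44, 46, 48, 50}
call next patient → 17; now {22, 27, 31, 32, 37, 39, 42, 44, 46, 48, 50}
call next patient → 22; now {27, 31, 32, 37, 39, 42, 44, 46, 48, 50}
insert 40 → {27, 31, 32, 37, 39, 40, 42, 44, 46, 48, 50}
call next patient → 27; now {31, 32, 37, 39, 40, 42, 44, 46, 48, 50}
call next patient → 31; now {32, 37, 39, 40, 42, 44, 46, 48, 50}
insert 52 → {32, 37, 39, 40, 42, 44, 46, 48, 50, 52}
call next patient → 32; now {37, 39, 40, 42, 44, 46, 48, 50, 52}
insert 23 → {23, 37, 39, 40, 42, 44, 46, 48, 50, 52}
call next patient → 23; now {37, 39, 40, 42, 44, 46, 48, 50, 52}
call next patient → 37; now {39, 40, 42, 44, 46, 48, 50, 52}
insert 24 → {24, 39, 40, 42, 44, 46, 48, 50, 52}
insert 20 → {20, 24, 39, 40, 42, 44, 46, 48, 50, 52}
insert 34 → {20, 24, 34, 39, 40, 42, 44, 46, 48, 50, 52}
call next patient → 20; now {24, 34, 39, 40, 42, 44, 46, 48, 50, 52}
insert 47 → {24, 34, 39, 40, 42, 44, 46, 47, 48, 50, 52}
call next patient → 24; now {34, 39, 40, 42, 44, 46, 47, 48, 50, 52}
call next patient → 34; now {39, 40, 42, 44, 46, 47, 48, 50, 52}
insert 45 → {39, 40, 42, 44, 45, 46, 47, 48, 50, 52}
call next patient → 39; now {40, 42, 44, 45, 46, 47, 48, 50, 52}
insert 30 → {30, 40, 42, 44, 45, 46, 47, 48, 50, 52}
call next patient → 30; now {40, 42, 44, 45, 46, 47, 48, 50, 52}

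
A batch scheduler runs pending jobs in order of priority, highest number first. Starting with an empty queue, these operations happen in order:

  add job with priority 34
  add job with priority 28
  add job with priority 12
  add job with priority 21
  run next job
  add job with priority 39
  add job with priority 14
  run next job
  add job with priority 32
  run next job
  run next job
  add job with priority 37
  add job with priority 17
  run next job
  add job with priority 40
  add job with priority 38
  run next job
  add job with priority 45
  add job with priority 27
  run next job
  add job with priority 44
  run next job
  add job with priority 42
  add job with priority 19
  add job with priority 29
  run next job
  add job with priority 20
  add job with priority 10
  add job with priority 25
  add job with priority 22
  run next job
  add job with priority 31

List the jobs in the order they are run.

34 → 39 → 32 → 28 → 37 → 40 → 45 → 44 → 42 → 38

insert 34 → {34}
insert 28 → {34, 28}
insert 12 → {34, 28, 12}
insert 21 → {34, 28, 21, 12}
run next job → 34; now {28, 21, 12}
insert 39 → {39, 28, 21, 12}
insert 14 → {39, 28, 21, 14, 12}
run next job → 39; now {28, 21, 14, 12}
insert 32 → {32, 28, 21, 14, 12}
run next job → 32; now {28, 21, 14, 12}
run next job → 28; now {21, 14, 12}
insert 37 → {37, 21, 14, 12}
insert 17 → {37, 21, 17, 14, 12}
run next job → 37; now {21, 17, 14, 12}
insert 40 → {40, 21, 17, 14, 12}
insert 38 → {40, 38, 21, 17, 14, 12}
run next job → 40; now {38, 21, 17, 14, 12}
insert 45 → {45, 38, 21, 17, 14, 12}
insert 27 → {45, 38, 27, 21, 17, 14, 12}
run next job → 45; now {38, 27, 21, 17, 14, 12}
insert 44 → {44, 38, 27, 21, 17, 14, 12}
run next job → 44; now {38, 27, 21, 17, 14, 12}
insert 42 → {42, 38, 27, 21, 17, 14, 12}
insert 19 → {42, 38, 27, 21, 19, 17, 14, 12}
insert 29 → {42, 38, 29, 27, 21, 19, 17, 14, 12}
run next job → 42; now {38, 29, 27, 21, 19, 17, 14, 12}
insert 20 → {38, 29, 27, 21, 20, 19, 17, 14, 12}
insert 10 → {38, 29, 27, 21, 20, 19, 17, 14, 12, 10}
insert 25 → {38, 29, 27, 25, 21, 20, 19, 17, 14, 12, 10}
insert 22 → {38, 29, 27, 25, 22, 21, 20, 19, 17, 14, 12, 10}
run next job → 38; now {29, 27, 25, 22, 21, 20, 19, 17, 14, 12, 10}
insert 31 → {31, 29, 27, 25, 22, 21, 20, 19, 17, 14, 12, 10}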